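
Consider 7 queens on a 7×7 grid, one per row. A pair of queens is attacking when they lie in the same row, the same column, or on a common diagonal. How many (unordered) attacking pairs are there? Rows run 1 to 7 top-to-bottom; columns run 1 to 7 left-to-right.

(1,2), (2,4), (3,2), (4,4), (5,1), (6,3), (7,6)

Same column: (1,2)–(3,2) (column 2); (2,4)–(4,4) (column 4).
Same diagonal: (2,4)–(5,1) (|2−5| = |4−1| = 3); (3,2)–(7,6) (|3−7| = |2−6| = 4).
Total attacking pairs: 4.

4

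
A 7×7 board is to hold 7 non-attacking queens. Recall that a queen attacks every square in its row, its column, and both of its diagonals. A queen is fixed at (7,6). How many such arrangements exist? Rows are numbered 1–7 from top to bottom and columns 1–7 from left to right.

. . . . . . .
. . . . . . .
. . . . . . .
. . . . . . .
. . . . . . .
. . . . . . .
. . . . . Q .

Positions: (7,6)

7

Branch on row 1: col 1 → 1; col 2 → 4; col 3 → 1; col 4 → 1; col 5 → 0; col 7 → 0.
Sum: 1 + 4 + 1 + 1 + 0 + 0 = 7.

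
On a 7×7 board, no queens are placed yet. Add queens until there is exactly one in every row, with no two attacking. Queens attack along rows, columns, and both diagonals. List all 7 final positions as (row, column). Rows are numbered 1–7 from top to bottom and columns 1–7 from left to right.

Row 1: Safe: 1, 2, 3, 4, 5, 6, 7. Place at column 6.
Row 2: attacked by (1,6)→{5,6,7}. Safe: 1, 2, 3, 4. Place at column 3.
Row 3: attacked by (1,6)→{4,6}; (2,3)→{2,3,4}. Safe: 1, 5, 7. Place at column 5.
Row 4: attacked by (1,6)→{3,6}; (2,3)→{1,3,5}; (3,5)→{4,5,6}. Safe: 2, 7. Place at column 7.
Row 5: attacked by (1,6)→{2,6}; (2,3)→{3,6}; (3,5)→{3,5,7}; (4,7)→{6,7}. Safe: 1, 4. Place at column 1.
Row 6: attacked by (1,6)→{1,6}; (2,3)→{3,7}; (3,5)→{2,5}; (4,7)→{5,7}; (5,1)→{1,2}. Safe: 4. Place at column 4.
Row 7: attacked by (1,6)→{6}; (2,3)→{3}; (3,5)→{1,5}; (4,7)→{4,7}; (5,1)→{1,3}; (6,4)→{3,4,5}. Safe: 2. Place at column 2.
Columns [6, 3, 5, 7, 1, 4, 2], r−c [-5, -1, -2, -3, 4, 2, 5], r+c [7, 5, 8, 11, 6, 10, 9] are all distinct, so no two queens attack.

(1,6) (2,3) (3,5) (4,7) (5,1) (6,4) (7,2)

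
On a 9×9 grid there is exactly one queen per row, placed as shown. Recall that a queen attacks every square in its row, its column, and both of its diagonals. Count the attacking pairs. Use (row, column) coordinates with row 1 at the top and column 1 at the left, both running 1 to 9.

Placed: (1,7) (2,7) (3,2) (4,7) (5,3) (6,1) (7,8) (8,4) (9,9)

Same column: (1,7)–(2,7) (column 7); (1,7)–(4,7) (column 7); (2,7)–(4,7) (column 7).
Same diagonal: (1,7)–(5,3) (|1−5| = |7−3| = 4).
Total attacking pairs: 4.

4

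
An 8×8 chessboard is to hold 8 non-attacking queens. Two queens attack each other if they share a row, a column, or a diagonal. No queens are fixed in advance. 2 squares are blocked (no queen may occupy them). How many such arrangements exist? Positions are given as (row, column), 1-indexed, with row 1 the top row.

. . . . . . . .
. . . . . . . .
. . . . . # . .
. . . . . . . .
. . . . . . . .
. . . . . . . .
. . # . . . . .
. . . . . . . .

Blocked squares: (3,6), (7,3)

74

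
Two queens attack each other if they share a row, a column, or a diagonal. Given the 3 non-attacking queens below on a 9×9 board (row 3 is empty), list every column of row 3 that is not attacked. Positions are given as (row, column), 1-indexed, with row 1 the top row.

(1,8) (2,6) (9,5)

(1,8) attacks row 3 at column 8 and diagonals 6.
(2,6) attacks row 3 at column 6 and diagonals 5, 7.
(9,5) attacks row 3 at column 5.
Attacked columns: {5, 6, 7, 8}. Safe: {1, 2, 3, 4, 9}.

columns 1, 2, 3, 4, 9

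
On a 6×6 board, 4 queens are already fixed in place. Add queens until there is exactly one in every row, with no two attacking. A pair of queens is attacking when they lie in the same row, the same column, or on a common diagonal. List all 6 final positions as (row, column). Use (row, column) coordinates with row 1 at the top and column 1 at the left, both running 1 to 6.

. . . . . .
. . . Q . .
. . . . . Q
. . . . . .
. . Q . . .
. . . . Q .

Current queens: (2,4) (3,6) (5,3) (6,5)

Row 1: attacked by (2,4)→{3,4,5}; (3,6)→{4,6}; (5,3)→{3}; (6,5)→{5}. Safe: 1, 2. Place at column 2.
Row 4: attacked by (1,2)→{2,5}; (2,4)→{2,4,6}; (3,6)→{5,6}; (5,3)→{2,3,4}; (6,5)→{3,5}. Safe: 1. Place at column 1.
Columns [2, 4, 6, 1, 3, 5], r−c [-1, -2, -3, 3, 2, 1], r+c [3, 6, 9, 5, 8, 11] are all distinct, so no two queens attack.

(1,2) (2,4) (3,6) (4,1) (5,3) (6,5)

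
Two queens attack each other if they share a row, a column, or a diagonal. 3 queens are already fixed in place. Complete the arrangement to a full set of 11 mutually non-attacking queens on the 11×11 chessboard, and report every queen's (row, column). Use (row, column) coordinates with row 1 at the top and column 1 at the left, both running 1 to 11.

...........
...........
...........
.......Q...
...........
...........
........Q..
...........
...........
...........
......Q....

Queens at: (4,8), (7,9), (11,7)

(1,4) (2,2) (3,10) (4,8) (5,3) (6,5) (7,9) (8,1) (9,6) (10,11) (11,7)

Row 1: attacked by (4,8)→{5,8,11}; (7,9)→{3,9}; (11,7)→{7}. Safe: 1, 2, 4, 6, 10. Place at column 4.
Row 2: attacked by (1,4)→{3,4,5}; (4,8)→{6,8,10}; (7,9)→{4,9}; (11,7)→{7}. Safe: 1, 2, 11. Place at column 2.
Row 3: attacked by (1,4)→{2,4,6}; (2,2)→{1,2,3}; (4,8)→{7,8,9}; (7,9)→{5,9}; (11,7)→{7}. Safe: 10, 11. Place at column 10.
Row 5: attacked by (1,4)→{4,8}; (2,2)→{2,5}; (3,10)→{8,10}; (4,8)→{7,8,9}; (7,9)→{7,9,11}; (11,7)→{1,7}. Safe: 3, 6. Place at column 3.
Row 6: attacked by (1,4)→{4,9}; (2,2)→{2,6}; (3,10)→{7,10}; (4,8)→{6,8,10}; (5,3)→{2,3,4}; (7,9)→{8,9,10}; (11,7)→{2,7}. Safe: 1, 5, 11. Place at column 5.
Row 8: attacked by (1,4)→{4,11}; (2,2)→{2,8}; (3,10)→{5,10}; (4,8)→{4,8}; (5,3)→{3,6}; (6,5)→{3,5,7}; (7,9)→{8,9,10}; (11,7)→{4,7,10}. Safe: 1. Place at column 1.
Row 9: attacked by (1,4)→{4}; (2,2)→{2,9}; (3,10)→{4,10}; (4,8)→{3,8}; (5,3)→{3,7}; (6,5)→{2,5,8}; (7,9)→{7,9,11}; (8,1)→{1,2}; (11,7)→{5,7,9}. Safe: 6. Place at column 6.
Row 10: attacked by (1,4)→{4}; (2,2)→{2,10}; (3,10)→{3,10}; (4,8)→{2,8}; (5,3)→{3,8}; (6,5)→{1,5,9}; (7,9)→{6,9}; (8,1)→{1,3}; (9,6)→{5,6,7}; (11,7)→{6,7,8}. Safe: 11. Place at column 11.
Columns [4, 2, 10, 8, 3, 5, 9, 1, 6, 11, 7], r−c [-3, 0, -7, -4, 2, 1, -2, 7, 3, -1, 4], r+c [5, 4, 13, 12, 8, 11, 16, 9, 15, 21, 18] are all distinct, so no two queens attack.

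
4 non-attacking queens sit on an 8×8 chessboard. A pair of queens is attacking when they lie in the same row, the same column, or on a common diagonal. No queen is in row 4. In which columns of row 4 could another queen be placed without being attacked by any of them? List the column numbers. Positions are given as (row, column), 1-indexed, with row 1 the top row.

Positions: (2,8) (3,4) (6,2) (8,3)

columns 1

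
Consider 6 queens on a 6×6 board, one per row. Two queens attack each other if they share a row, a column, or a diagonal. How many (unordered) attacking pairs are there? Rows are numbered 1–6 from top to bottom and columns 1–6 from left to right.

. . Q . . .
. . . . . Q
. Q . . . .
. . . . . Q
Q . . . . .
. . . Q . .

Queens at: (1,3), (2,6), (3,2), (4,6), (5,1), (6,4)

Same column: (2,6)–(4,6) (column 6).
Same diagonal: (1,3)–(4,6) (|1−4| = |3−6| = 3); (4,6)–(6,4) (|4−6| = |6−4| = 2).
Total attacking pairs: 3.

3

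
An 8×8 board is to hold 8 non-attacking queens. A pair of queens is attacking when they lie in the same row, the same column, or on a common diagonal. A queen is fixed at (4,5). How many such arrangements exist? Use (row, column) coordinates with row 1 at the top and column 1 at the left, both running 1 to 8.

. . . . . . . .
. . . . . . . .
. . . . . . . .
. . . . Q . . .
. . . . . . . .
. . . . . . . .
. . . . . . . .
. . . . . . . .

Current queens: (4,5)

8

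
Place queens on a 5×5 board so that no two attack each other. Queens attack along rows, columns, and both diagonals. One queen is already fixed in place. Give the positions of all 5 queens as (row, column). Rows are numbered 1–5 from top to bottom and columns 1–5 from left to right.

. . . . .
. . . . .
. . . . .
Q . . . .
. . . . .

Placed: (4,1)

(1,2) (2,5) (3,3) (4,1) (5,4)

Row 1: attacked by (4,1)→{1,4}. Safe: 2, 3, 5. Place at column 2.
Row 2: attacked by (1,2)→{1,2,3}; (4,1)→{1,3}. Safe: 4, 5. Place at column 5.
Row 3: attacked by (1,2)→{2,4}; (2,5)→{4,5}; (4,1)→{1,2}. Safe: 3. Place at column 3.
Row 5: attacked by (1,2)→{2}; (2,5)→{2,5}; (3,3)→{1,3,5}; (4,1)→{1,2}. Safe: 4. Place at column 4.
Columns [2, 5, 3, 1, 4], r−c [-1, -3, 0, 3, 1], r+c [3, 7, 6, 5, 9] are all distinct, so no two queens attack.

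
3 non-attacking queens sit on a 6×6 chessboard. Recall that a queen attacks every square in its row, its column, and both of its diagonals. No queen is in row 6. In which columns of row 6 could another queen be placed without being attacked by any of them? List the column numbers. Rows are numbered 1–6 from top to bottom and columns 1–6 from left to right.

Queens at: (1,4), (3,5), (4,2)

(1,4) attacks row 6 at column 4.
(3,5) attacks row 6 at column 5 and diagonals 2.
(4,2) attacks row 6 at column 2 and diagonals 4.
Attacked columns: {2, 4, 5}. Safe: {1, 3, 6}.

columns 1, 3, 6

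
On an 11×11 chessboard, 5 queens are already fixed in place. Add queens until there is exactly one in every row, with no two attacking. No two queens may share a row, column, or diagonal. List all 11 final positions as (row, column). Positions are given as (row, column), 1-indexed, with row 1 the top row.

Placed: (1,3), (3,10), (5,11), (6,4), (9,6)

Row 2: attacked by (1,3)→{2,3,4}; (3,10)→{9,10,11}; (5,11)→{8,11}; (6,4)→{4,8}; (9,6)→{6}. Safe: 1, 5, 7. Place at column 5.
Row 4: attacked by (1,3)→{3,6}; (2,5)→{3,5,7}; (3,10)→{9,10,11}; (5,11)→{10,11}; (6,4)→{2,4,6}; (9,6)→{1,6,11}. Safe: 8. Place at column 8.
Row 7: attacked by (1,3)→{3,9}; (2,5)→{5,10}; (3,10)→{6,10}; (4,8)→{5,8,11}; (5,11)→{9,11}; (6,4)→{3,4,5}; (9,6)→{4,6,8}. Safe: 1, 2, 7. Place at column 2.
Row 8: attacked by (1,3)→{3,10}; (2,5)→{5,11}; (3,10)→{5,10}; (4,8)→{4,8}; (5,11)→{8,11}; (6,4)→{2,4,6}; (7,2)→{1,2,3}; (9,6)→{5,6,7}. Safe: 9. Place at column 9.
Row 10: attacked by (1,3)→{3}; (2,5)→{5}; (3,10)→{3,10}; (4,8)→{2,8}; (5,11)→{6,11}; (6,4)→{4,8}; (7,2)→{2,5}; (8,9)→{7,9,11}; (9,6)→{5,6,7}. Safe: 1. Place at column 1.
Row 11: attacked by (1,3)→{3}; (2,5)→{5}; (3,10)→{2,10}; (4,8)→{1,8}; (5,11)→{5,11}; (6,4)→{4,9}; (7,2)→{2,6}; (8,9)→{6,9}; (9,6)→{4,6,8}; (10,1)→{1,2}. Safe: 7. Place at column 7.
Columns [3, 5, 10, 8, 11, 4, 2, 9, 6, 1, 7], r−c [-2, -3, -7, -4, -6, 2, 5, -1, 3, 9, 4], r+c [4, 7, 13, 12, 16, 10, 9, 17, 15, 11, 18] are all distinct, so no two queens attack.

(1,3) (2,5) (3,10) (4,8) (5,11) (6,4) (7,2) (8,9) (9,6) (10,1) (11,7)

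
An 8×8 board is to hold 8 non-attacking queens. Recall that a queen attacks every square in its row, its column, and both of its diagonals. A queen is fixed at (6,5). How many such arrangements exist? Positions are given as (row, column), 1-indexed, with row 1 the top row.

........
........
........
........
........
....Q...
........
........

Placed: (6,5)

Branch on row 1: col 1 → 0; col 2 → 2; col 3 → 2; col 4 → 1; col 6 → 3; col 7 → 2; col 8 → 2.
Sum: 0 + 2 + 2 + 1 + 3 + 2 + 2 = 12.

12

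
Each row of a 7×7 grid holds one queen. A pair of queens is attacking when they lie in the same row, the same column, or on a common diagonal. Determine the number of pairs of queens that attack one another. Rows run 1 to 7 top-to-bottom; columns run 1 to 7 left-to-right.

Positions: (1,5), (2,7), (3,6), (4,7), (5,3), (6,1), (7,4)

Same column: (2,7)–(4,7) (column 7).
Same diagonal: (2,7)–(3,6) (|2−3| = |7−6| = 1); (3,6)–(4,7) (|3−4| = |6−7| = 1); (4,7)–(7,4) (|4−7| = |7−4| = 3).
Total attacking pairs: 4.

4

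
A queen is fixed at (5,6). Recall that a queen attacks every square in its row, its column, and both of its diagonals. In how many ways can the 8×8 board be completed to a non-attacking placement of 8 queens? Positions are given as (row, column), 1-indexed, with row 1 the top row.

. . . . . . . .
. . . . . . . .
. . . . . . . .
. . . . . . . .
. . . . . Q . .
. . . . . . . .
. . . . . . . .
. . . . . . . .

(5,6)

12

Branch on row 1: col 1 → 0; col 3 → 2; col 4 → 6; col 5 → 0; col 7 → 3; col 8 → 1.
Sum: 0 + 2 + 6 + 0 + 3 + 1 = 12.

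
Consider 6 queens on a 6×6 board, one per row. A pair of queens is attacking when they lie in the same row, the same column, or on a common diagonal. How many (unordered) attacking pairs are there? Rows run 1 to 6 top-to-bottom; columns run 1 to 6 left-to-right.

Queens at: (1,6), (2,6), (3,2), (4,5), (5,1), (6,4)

Same column: (1,6)–(2,6) (column 6).
Total attacking pairs: 1.

1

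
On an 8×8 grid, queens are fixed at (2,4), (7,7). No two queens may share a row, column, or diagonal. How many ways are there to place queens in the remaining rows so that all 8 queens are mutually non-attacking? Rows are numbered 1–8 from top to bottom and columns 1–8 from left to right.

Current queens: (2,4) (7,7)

Branch on row 1: col 2 → 1; col 6 → 1; col 8 → 1.
Sum: 1 + 1 + 1 = 3.

3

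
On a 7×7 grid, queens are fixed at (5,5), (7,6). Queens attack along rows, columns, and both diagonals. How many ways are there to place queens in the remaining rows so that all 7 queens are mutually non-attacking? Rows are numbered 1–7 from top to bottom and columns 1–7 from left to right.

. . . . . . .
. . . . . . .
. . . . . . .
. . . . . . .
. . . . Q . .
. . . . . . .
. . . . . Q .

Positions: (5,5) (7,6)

2

Branch on row 1: col 2 → 1; col 3 → 1; col 4 → 0; col 7 → 0.
Sum: 1 + 1 + 0 + 0 = 2.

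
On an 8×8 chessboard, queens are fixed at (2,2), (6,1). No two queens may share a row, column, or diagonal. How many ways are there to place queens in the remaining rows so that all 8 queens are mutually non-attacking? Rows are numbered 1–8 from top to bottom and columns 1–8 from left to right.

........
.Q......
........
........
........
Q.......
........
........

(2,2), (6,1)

2

Branch on row 1: col 4 → 2; col 5 → 0; col 7 → 0; col 8 → 0.
Sum: 2 + 0 + 0 + 0 = 2.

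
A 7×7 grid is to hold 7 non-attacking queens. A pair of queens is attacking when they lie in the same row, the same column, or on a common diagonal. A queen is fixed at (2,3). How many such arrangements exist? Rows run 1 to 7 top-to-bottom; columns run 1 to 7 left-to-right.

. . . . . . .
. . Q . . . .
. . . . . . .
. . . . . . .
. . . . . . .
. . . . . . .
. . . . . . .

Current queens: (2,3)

6

Branch on row 1: col 1 → 1; col 5 → 1; col 6 → 3; col 7 → 1.
Sum: 1 + 1 + 3 + 1 = 6.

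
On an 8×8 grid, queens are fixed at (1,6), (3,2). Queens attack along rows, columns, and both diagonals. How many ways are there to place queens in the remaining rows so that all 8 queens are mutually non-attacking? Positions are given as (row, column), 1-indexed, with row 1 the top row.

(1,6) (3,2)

2

Branch on row 2: col 4 → 1; col 8 → 1.
Sum: 1 + 1 = 2.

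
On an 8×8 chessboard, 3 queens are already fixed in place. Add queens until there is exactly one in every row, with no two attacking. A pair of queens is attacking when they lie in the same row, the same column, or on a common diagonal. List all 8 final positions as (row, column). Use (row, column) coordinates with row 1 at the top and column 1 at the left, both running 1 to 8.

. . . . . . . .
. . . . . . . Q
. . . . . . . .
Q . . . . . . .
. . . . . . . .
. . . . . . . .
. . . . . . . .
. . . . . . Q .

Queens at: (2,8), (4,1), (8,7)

(1,5) (2,8) (3,4) (4,1) (5,3) (6,6) (7,2) (8,7)

Row 1: attacked by (2,8)→{7,8}; (4,1)→{1,4}; (8,7)→{7}. Safe: 2, 3, 5, 6. Place at column 5.
Row 3: attacked by (1,5)→{3,5,7}; (2,8)→{7,8}; (4,1)→{1,2}; (8,7)→{2,7}. Safe: 4, 6. Place at column 4.
Row 5: attacked by (1,5)→{1,5}; (2,8)→{5,8}; (3,4)→{2,4,6}; (4,1)→{1,2}; (8,7)→{4,7}. Safe: 3. Place at column 3.
Row 6: attacked by (1,5)→{5}; (2,8)→{4,8}; (3,4)→{1,4,7}; (4,1)→{1,3}; (5,3)→{2,3,4}; (8,7)→{5,7}. Safe: 6. Place at column 6.
Row 7: attacked by (1,5)→{5}; (2,8)→{3,8}; (3,4)→{4,8}; (4,1)→{1,4}; (5,3)→{1,3,5}; (6,6)→{5,6,7}; (8,7)→{6,7,8}. Safe: 2. Place at column 2.
Columns [5, 8, 4, 1, 3, 6, 2, 7], r−c [-4, -6, -1, 3, 2, 0, 5, 1], r+c [6, 10, 7, 5, 8, 12, 9, 15] are all distinct, so no two queens attack.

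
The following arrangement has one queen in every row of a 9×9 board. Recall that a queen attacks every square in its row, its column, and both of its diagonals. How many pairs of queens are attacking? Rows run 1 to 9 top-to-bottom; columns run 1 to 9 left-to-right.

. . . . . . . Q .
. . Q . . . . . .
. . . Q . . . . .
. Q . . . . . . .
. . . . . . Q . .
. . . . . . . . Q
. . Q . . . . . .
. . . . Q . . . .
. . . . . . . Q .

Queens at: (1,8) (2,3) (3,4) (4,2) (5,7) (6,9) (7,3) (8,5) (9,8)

3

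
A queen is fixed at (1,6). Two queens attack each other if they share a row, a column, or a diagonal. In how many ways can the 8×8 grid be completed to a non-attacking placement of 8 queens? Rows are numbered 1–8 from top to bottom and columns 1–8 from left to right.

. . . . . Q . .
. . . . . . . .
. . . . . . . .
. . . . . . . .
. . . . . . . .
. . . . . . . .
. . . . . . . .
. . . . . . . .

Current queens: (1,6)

16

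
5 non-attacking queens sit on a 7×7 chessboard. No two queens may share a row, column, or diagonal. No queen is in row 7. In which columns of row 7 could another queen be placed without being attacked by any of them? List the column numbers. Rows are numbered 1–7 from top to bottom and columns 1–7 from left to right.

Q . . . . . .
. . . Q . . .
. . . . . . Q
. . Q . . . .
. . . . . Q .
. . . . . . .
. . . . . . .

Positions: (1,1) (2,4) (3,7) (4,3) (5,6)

(1,1) attacks row 7 at column 1 and diagonals 7.
(2,4) attacks row 7 at column 4.
(3,7) attacks row 7 at column 7 and diagonals 3.
(4,3) attacks row 7 at column 3 and diagonals 6.
(5,6) attacks row 7 at column 6 and diagonals 4.
Attacked columns: {1, 3, 4, 6, 7}. Safe: {2, 5}.

columns 2, 5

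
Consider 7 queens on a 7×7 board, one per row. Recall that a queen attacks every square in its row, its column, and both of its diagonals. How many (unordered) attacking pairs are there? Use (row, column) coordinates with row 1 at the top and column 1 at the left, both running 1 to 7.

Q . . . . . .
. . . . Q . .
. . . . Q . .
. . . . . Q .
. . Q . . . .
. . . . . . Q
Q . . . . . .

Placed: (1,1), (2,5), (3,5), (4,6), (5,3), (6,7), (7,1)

6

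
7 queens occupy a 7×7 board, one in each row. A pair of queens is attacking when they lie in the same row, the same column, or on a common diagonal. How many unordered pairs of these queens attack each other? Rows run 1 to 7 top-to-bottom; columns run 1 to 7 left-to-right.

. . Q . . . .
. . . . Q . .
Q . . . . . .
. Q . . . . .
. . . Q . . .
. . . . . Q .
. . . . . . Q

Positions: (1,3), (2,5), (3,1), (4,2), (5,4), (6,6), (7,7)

3

Same diagonal: (1,3)–(3,1) (|1−3| = |3−1| = 2); (3,1)–(4,2) (|3−4| = |1−2| = 1); (6,6)–(7,7) (|6−7| = |6−7| = 1).
Total attacking pairs: 3.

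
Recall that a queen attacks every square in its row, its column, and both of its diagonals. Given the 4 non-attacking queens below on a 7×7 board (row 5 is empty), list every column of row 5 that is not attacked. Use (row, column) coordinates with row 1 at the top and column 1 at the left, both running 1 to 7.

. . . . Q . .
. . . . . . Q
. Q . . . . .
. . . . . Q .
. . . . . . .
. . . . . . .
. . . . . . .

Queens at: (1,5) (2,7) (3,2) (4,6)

(1,5) attacks row 5 at column 5 and diagonals 1.
(2,7) attacks row 5 at column 7 and diagonals 4.
(3,2) attacks row 5 at column 2 and diagonals 4.
(4,6) attacks row 5 at column 6 and diagonals 5, 7.
Attacked columns: {1, 2, 4, 5, 6, 7}. Safe: {3}.

columns 3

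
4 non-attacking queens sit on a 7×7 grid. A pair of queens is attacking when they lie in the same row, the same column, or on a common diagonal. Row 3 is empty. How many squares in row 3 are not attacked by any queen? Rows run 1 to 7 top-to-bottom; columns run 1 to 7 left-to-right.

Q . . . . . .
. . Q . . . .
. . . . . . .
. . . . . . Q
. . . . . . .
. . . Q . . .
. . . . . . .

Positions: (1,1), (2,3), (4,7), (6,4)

1

(1,1) attacks row 3 at column 1 and diagonals 3.
(2,3) attacks row 3 at column 3 and diagonals 2, 4.
(4,7) attacks row 3 at column 7 and diagonals 6.
(6,4) attacks row 3 at column 4 and diagonals 1, 7.
Attacked columns: {1, 2, 3, 4, 6, 7}. Safe: {5}.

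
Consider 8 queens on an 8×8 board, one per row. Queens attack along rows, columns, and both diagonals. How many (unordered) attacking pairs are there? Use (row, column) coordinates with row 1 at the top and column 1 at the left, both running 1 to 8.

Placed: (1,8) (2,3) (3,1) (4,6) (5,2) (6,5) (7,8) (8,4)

Same column: (1,8)–(7,8) (column 8).
Same diagonal: (2,3)–(7,8) (|2−7| = |3−8| = 5).
Total attacking pairs: 2.

2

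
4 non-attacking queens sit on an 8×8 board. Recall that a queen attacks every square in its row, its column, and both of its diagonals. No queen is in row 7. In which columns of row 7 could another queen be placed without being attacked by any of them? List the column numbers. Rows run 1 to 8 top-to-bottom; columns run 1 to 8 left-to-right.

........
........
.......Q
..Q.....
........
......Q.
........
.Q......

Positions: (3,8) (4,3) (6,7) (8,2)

(3,8) attacks row 7 at column 8 and diagonals 4.
(4,3) attacks row 7 at column 3 and diagonals 6.
(6,7) attacks row 7 at column 7 and diagonals 6, 8.
(8,2) attacks row 7 at column 2 and diagonals 1, 3.
Attacked columns: {1, 2, 3, 4, 6, 7, 8}. Safe: {5}.

columns 5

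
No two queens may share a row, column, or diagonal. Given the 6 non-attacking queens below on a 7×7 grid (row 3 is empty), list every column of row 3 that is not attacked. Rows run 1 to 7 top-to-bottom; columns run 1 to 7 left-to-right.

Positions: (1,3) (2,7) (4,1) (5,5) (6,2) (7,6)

(1,3) attacks row 3 at column 3 and diagonals 1, 5.
(2,7) attacks row 3 at column 7 and diagonals 6.
(4,1) attacks row 3 at column 1 and diagonals 2.
(5,5) attacks row 3 at column 5 and diagonals 3, 7.
(6,2) attacks row 3 at column 2 and diagonals 5.
(7,6) attacks row 3 at column 6 and diagonals 2.
Attacked columns: {1, 2, 3, 5, 6, 7}. Safe: {4}.

columns 4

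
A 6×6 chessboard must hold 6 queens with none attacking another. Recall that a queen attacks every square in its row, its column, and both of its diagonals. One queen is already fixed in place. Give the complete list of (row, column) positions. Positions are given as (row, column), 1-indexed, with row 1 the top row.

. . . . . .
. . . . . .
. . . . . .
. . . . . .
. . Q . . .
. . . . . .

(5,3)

(1,2) (2,4) (3,6) (4,1) (5,3) (6,5)

Row 1: attacked by (5,3)→{3}. Safe: 1, 2, 4, 5, 6. Place at column 2.
Row 2: attacked by (1,2)→{1,2,3}; (5,3)→{3,6}. Safe: 4, 5. Place at column 4.
Row 3: attacked by (1,2)→{2,4}; (2,4)→{3,4,5}; (5,3)→{1,3,5}. Safe: 6. Place at column 6.
Row 4: attacked by (1,2)→{2,5}; (2,4)→{2,4,6}; (3,6)→{5,6}; (5,3)→{2,3,4}. Safe: 1. Place at column 1.
Row 6: attacked by (1,2)→{2}; (2,4)→{4}; (3,6)→{3,6}; (4,1)→{1,3}; (5,3)→{2,3,4}. Safe: 5. Place at column 5.
Columns [2, 4, 6, 1, 3, 5], r−c [-1, -2, -3, 3, 2, 1], r+c [3, 6, 9, 5, 8, 11] are all distinct, so no two queens attack.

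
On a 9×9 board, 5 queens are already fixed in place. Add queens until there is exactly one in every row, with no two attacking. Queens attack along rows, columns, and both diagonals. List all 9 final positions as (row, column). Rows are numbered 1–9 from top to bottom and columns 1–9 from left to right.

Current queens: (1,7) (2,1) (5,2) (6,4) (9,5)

(1,7) (2,1) (3,6) (4,9) (5,2) (6,4) (7,8) (8,3) (9,5)

Row 3: attacked by (1,7)→{5,7,9}; (2,1)→{1,2}; (5,2)→{2,4}; (6,4)→{1,4,7}; (9,5)→{5}. Safe: 3, 6, 8. Place at column 6.
Row 4: attacked by (1,7)→{4,7}; (2,1)→{1,3}; (3,6)→{5,6,7}; (5,2)→{1,2,3}; (6,4)→{2,4,6}; (9,5)→{5}. Safe: 8, 9. Place at column 9.
Row 7: attacked by (1,7)→{1,7}; (2,1)→{1,6}; (3,6)→{2,6}; (4,9)→{6,9}; (5,2)→{2,4}; (6,4)→{3,4,5}; (9,5)→{3,5,7}. Safe: 8. Place at column 8.
Row 8: attacked by (1,7)→{7}; (2,1)→{1,7}; (3,6)→{1,6}; (4,9)→{5,9}; (5,2)→{2,5}; (6,4)→{2,4,6}; (7,8)→{7,8,9}; (9,5)→{4,5,6}. Safe: 3. Place at column 3.
Columns [7, 1, 6, 9, 2, 4, 8, 3, 5], r−c [-6, 1, -3, -5, 3, 2, -1, 5, 4], r+c [8, 3, 9, 13, 7, 10, 15, 11, 14] are all distinct, so no two queens attack.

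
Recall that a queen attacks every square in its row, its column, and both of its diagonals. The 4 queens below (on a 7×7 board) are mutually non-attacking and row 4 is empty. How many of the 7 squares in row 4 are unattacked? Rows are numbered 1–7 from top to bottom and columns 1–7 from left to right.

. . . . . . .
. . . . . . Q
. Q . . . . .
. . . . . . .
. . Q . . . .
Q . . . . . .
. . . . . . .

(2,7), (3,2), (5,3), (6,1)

1

(2,7) attacks row 4 at column 7 and diagonals 5.
(3,2) attacks row 4 at column 2 and diagonals 1, 3.
(5,3) attacks row 4 at column 3 and diagonals 2, 4.
(6,1) attacks row 4 at column 1 and diagonals 3.
Attacked columns: {1, 2, 3, 4, 5, 7}. Safe: {6}.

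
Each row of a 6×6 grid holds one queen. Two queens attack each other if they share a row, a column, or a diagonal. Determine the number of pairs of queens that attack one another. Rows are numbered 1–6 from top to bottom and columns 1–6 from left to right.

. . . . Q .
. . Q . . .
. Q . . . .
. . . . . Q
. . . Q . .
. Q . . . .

3

Same column: (3,2)–(6,2) (column 2).
Same diagonal: (2,3)–(3,2) (|2−3| = |3−2| = 1); (3,2)–(5,4) (|3−5| = |2−4| = 2).
Total attacking pairs: 3.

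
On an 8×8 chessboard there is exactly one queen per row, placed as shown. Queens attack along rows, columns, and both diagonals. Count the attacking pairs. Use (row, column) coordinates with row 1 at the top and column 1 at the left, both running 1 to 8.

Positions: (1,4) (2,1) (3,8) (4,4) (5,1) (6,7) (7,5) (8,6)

3

Same column: (1,4)–(4,4) (column 4); (2,1)–(5,1) (column 1).
Same diagonal: (7,5)–(8,6) (|7−8| = |5−6| = 1).
Total attacking pairs: 3.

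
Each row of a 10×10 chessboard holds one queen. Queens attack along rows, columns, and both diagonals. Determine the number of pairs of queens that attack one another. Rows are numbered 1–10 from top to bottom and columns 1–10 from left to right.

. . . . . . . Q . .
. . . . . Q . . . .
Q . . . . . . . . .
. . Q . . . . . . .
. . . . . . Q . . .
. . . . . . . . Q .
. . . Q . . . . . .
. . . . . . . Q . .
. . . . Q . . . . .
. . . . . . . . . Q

2

Same column: (1,8)–(8,8) (column 8).
Same diagonal: (8,8)–(10,10) (|8−10| = |8−10| = 2).
Total attacking pairs: 2.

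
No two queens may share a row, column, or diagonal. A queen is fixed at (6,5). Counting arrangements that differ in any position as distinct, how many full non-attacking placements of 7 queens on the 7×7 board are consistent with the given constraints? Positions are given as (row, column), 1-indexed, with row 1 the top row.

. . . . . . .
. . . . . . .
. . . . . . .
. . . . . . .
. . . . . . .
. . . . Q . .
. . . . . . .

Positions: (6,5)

6

Branch on row 1: col 1 → 1; col 2 → 1; col 3 → 0; col 4 → 1; col 6 → 3; col 7 → 0.
Sum: 1 + 1 + 0 + 1 + 3 + 0 = 6.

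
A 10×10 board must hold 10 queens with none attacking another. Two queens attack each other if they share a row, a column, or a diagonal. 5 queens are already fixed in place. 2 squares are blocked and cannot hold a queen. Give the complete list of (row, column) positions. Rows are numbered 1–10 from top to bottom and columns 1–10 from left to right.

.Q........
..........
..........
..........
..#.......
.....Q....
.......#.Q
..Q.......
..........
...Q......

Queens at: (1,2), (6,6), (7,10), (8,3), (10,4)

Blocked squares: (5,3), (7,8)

(1,2) (2,8) (3,5) (4,9) (5,1) (6,6) (7,10) (8,3) (9,7) (10,4)

Row 2: attacked by (1,2)→{1,2,3}; (6,6)→{2,6,10}; (7,10)→{5,10}; (8,3)→{3,9}; (10,4)→{4}. Safe: 7, 8. Place at column 8.
Row 3: attacked by (1,2)→{2,4}; (2,8)→{7,8,9}; (6,6)→{3,6,9}; (7,10)→{6,10}; (8,3)→{3,8}; (10,4)→{4}. Safe: 1, 5. Place at column 5.
Row 4: attacked by (1,2)→{2,5}; (2,8)→{6,8,10}; (3,5)→{4,5,6}; (6,6)→{4,6,8}; (7,10)→{7,10}; (8,3)→{3,7}; (10,4)→{4,10}. Safe: 1, 9. Place at column 9.
Row 5: attacked by (1,2)→{2,6}; (2,8)→{5,8}; (3,5)→{3,5,7}; (4,9)→{8,9,10}; (6,6)→{5,6,7}; (7,10)→{8,10}; (8,3)→{3,6}; (10,4)→{4,9}. Blocked: 3. Safe: 1. Place at column 1.
Row 9: attacked by (1,2)→{2,10}; (2,8)→{1,8}; (3,5)→{5}; (4,9)→{4,9}; (5,1)→{1,5}; (6,6)→{3,6,9}; (7,10)→{8,10}; (8,3)→{2,3,4}; (10,4)→{3,4,5}. Safe: 7. Place at column 7.
Columns [2, 8, 5, 9, 1, 6, 10, 3, 7, 4], r−c [-1, -6, -2, -5, 4, 0, -3, 5, 2, 6], r+c [3, 10, 8, 13, 6, 12, 17, 11, 16, 14] are all distinct, so no two queens attack.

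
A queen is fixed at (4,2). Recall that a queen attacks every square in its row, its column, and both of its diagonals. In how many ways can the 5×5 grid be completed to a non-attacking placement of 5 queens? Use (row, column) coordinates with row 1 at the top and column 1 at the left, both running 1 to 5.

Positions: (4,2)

2

Branch on row 1: col 1 → 1; col 3 → 1; col 4 → 0.
Sum: 1 + 1 + 0 = 2.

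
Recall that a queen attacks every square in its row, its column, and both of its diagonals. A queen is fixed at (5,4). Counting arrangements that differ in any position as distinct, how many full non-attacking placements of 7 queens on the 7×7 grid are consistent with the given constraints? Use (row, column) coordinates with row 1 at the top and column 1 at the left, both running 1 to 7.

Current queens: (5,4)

4

Branch on row 1: col 1 → 0; col 2 → 1; col 3 → 1; col 5 → 1; col 6 → 1; col 7 → 0.
Sum: 0 + 1 + 1 + 1 + 1 + 0 = 4.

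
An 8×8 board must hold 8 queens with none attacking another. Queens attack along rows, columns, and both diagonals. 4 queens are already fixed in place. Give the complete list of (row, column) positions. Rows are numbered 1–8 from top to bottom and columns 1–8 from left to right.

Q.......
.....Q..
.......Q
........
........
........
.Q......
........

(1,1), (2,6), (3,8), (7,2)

(1,1) (2,6) (3,8) (4,3) (5,7) (6,4) (7,2) (8,5)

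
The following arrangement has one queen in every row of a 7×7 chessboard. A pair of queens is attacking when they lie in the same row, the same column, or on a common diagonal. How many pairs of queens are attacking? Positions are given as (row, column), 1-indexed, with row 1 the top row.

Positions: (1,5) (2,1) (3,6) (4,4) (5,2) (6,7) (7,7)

Same column: (6,7)–(7,7) (column 7).
Same diagonal: (4,4)–(7,7) (|4−7| = |4−7| = 3).
Total attacking pairs: 2.

2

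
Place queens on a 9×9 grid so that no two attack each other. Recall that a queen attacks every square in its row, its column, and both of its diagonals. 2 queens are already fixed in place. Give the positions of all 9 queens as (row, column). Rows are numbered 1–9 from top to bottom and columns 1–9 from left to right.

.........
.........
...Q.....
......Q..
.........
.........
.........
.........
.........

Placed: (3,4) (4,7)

(1,9) (2,6) (3,4) (4,7) (5,1) (6,8) (7,2) (8,5) (9,3)

Row 1: attacked by (3,4)→{2,4,6}; (4,7)→{4,7}. Safe: 1, 3, 5, 8, 9. Place at column 9.
Row 2: attacked by (1,9)→{8,9}; (3,4)→{3,4,5}; (4,7)→{5,7,9}. Safe: 1, 2, 6. Place at column 6.
Row 5: attacked by (1,9)→{5,9}; (2,6)→{3,6,9}; (3,4)→{2,4,6}; (4,7)→{6,7,8}. Safe: 1. Place at column 1.
Row 6: attacked by (1,9)→{4,9}; (2,6)→{2,6}; (3,4)→{1,4,7}; (4,7)→{5,7,9}; (5,1)→{1,2}. Safe: 3, 8. Place at column 8.
Row 7: attacked by (1,9)→{3,9}; (2,6)→{1,6}; (3,4)→{4,8}; (4,7)→{4,7}; (5,1)→{1,3}; (6,8)→{7,8,9}. Safe: 2, 5. Place at column 2.
Row 8: attacked by (1,9)→{2,9}; (2,6)→{6}; (3,4)→{4,9}; (4,7)→{3,7}; (5,1)→{1,4}; (6,8)→{6,8}; (7,2)→{1,2,3}. Safe: 5. Place at column 5.
Row 9: attacked by (1,9)→{1,9}; (2,6)→{6}; (3,4)→{4}; (4,7)→{2,7}; (5,1)→{1,5}; (6,8)→{5,8}; (7,2)→{2,4}; (8,5)→{4,5,6}. Safe: 3. Place at column 3.
Columns [9, 6, 4, 7, 1, 8, 2, 5, 3], r−c [-8, -4, -1, -3, 4, -2, 5, 3, 6], r+c [10, 8, 7, 11, 6, 14, 9, 13, 12] are all distinct, so no two queens attack.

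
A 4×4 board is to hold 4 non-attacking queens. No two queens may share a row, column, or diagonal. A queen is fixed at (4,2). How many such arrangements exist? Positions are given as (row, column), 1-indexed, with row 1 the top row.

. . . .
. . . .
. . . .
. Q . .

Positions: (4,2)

1

Branch on row 1: col 1 → 0; col 3 → 1; col 4 → 0.
Sum: 0 + 1 + 0 = 1.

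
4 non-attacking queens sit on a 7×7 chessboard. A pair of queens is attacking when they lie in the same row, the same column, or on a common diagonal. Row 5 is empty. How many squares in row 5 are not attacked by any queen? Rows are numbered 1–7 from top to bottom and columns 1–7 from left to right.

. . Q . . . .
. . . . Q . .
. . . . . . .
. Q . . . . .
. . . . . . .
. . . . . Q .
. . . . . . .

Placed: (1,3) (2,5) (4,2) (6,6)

(1,3) attacks row 5 at column 3 and diagonals 7.
(2,5) attacks row 5 at column 5 and diagonals 2.
(4,2) attacks row 5 at column 2 and diagonals 1, 3.
(6,6) attacks row 5 at column 6 and diagonals 5, 7.
Attacked columns: {1, 2, 3, 5, 6, 7}. Safe: {4}.

1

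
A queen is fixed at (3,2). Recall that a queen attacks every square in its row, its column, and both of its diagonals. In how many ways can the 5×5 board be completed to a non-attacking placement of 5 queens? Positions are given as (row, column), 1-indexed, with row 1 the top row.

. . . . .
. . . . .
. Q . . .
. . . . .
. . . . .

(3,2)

Branch on row 1: col 1 → 1; col 3 → 1; col 5 → 0.
Sum: 1 + 1 + 0 = 2.

2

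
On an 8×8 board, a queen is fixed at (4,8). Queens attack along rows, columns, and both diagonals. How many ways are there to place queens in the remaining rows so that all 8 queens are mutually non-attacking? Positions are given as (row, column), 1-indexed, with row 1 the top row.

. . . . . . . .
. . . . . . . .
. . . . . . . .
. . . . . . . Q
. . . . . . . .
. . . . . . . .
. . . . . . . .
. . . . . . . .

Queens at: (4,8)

Branch on row 1: col 1 → 1; col 2 → 2; col 3 → 4; col 4 → 5; col 6 → 4; col 7 → 2.
Sum: 1 + 2 + 4 + 5 + 4 + 2 = 18.

18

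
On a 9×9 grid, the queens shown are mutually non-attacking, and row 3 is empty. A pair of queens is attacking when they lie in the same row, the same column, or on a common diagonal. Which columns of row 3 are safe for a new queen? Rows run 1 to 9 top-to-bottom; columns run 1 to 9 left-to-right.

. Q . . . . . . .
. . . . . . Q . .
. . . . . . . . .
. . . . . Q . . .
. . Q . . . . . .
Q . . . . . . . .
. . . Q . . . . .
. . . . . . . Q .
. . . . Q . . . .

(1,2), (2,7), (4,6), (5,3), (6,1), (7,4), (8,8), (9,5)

columns 9

(1,2) attacks row 3 at column 2 and diagonals 4.
(2,7) attacks row 3 at column 7 and diagonals 6, 8.
(4,6) attacks row 3 at column 6 and diagonals 5, 7.
(5,3) attacks row 3 at column 3 and diagonals 1, 5.
(6,1) attacks row 3 at column 1 and diagonals 4.
(7,4) attacks row 3 at column 4 and diagonals 8.
(8,8) attacks row 3 at column 8 and diagonals 3.
(9,5) attacks row 3 at column 5.
Attacked columns: {1, 2, 3, 4, 5, 6, 7, 8}. Safe: {9}.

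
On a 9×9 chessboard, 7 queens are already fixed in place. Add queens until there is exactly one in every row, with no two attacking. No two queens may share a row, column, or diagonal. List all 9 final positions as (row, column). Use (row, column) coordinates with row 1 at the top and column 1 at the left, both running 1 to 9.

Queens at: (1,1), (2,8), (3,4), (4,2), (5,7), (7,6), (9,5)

(1,1) (2,8) (3,4) (4,2) (5,7) (6,9) (7,6) (8,3) (9,5)

Row 6: attacked by (1,1)→{1,6}; (2,8)→{4,8}; (3,4)→{1,4,7}; (4,2)→{2,4}; (5,7)→{6,7,8}; (7,6)→{5,6,7}; (9,5)→{2,5,8}. Safe: 3, 9. Place at column 9.
Row 8: attacked by (1,1)→{1,8}; (2,8)→{2,8}; (3,4)→{4,9}; (4,2)→{2,6}; (5,7)→{4,7}; (6,9)→{7,9}; (7,6)→{5,6,7}; (9,5)→{4,5,6}. Safe: 3. Place at column 3.
Columns [1, 8, 4, 2, 7, 9, 6, 3, 5], r−c [0, -6, -1, 2, -2, -3, 1, 5, 4], r+c [2, 10, 7, 6, 12, 15, 13, 11, 14] are all distinct, so no two queens attack.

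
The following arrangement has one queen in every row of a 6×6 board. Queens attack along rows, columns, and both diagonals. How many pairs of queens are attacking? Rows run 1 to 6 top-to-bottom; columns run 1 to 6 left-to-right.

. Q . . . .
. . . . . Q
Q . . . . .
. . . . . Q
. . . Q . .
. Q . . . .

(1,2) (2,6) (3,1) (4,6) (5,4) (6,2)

3

Same column: (1,2)–(6,2) (column 2); (2,6)–(4,6) (column 6).
Same diagonal: (2,6)–(6,2) (|2−6| = |6−2| = 4).
Total attacking pairs: 3.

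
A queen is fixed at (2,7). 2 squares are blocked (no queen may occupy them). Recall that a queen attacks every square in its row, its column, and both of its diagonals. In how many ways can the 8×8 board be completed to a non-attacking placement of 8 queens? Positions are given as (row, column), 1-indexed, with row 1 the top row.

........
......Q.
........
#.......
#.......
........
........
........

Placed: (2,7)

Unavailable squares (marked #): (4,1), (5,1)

13

Branch on row 1: col 1 → 2; col 2 → 1; col 3 → 2; col 4 → 3; col 5 → 5.
Sum: 2 + 1 + 2 + 3 + 5 = 13.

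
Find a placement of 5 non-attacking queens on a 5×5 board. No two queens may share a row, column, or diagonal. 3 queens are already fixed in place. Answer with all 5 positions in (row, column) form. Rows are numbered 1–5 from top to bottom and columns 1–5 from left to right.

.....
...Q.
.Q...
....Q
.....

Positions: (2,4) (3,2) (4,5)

Row 1: attacked by (2,4)→{3,4,5}; (3,2)→{2,4}; (4,5)→{2,5}. Safe: 1. Place at column 1.
Row 5: attacked by (1,1)→{1,5}; (2,4)→{1,4}; (3,2)→{2,4}; (4,5)→{4,5}. Safe: 3. Place at column 3.
Columns [1, 4, 2, 5, 3], r−c [0, -2, 1, -1, 2], r+c [2, 6, 5, 9, 8] are all distinct, so no two queens attack.

(1,1) (2,4) (3,2) (4,5) (5,3)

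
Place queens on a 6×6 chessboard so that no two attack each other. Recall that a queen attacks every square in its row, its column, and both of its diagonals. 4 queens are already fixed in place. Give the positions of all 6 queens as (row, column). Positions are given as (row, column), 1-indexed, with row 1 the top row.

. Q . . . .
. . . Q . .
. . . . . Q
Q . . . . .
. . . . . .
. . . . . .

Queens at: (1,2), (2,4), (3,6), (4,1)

(1,2) (2,4) (3,6) (4,1) (5,3) (6,5)

Row 5: attacked by (1,2)→{2,6}; (2,4)→{1,4}; (3,6)→{4,6}; (4,1)→{1,2}. Safe: 3, 5. Place at column 3.
Row 6: attacked by (1,2)→{2}; (2,4)→{4}; (3,6)→{3,6}; (4,1)→{1,3}; (5,3)→{2,3,4}. Safe: 5. Place at column 5.
Columns [2, 4, 6, 1, 3, 5], r−c [-1, -2, -3, 3, 2, 1], r+c [3, 6, 9, 5, 8, 11] are all distinct, so no two queens attack.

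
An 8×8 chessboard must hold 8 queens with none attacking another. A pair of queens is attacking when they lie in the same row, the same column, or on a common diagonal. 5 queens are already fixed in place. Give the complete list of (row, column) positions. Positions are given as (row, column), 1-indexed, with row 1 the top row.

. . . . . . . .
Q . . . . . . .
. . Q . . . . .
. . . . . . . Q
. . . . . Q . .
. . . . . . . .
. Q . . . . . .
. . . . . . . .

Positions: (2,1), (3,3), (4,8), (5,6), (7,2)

(1,7) (2,1) (3,3) (4,8) (5,6) (6,4) (7,2) (8,5)

Row 1: attacked by (2,1)→{1,2}; (3,3)→{1,3,5}; (4,8)→{5,8}; (5,6)→{2,6}; (7,2)→{2,8}. Safe: 4, 7. Place at column 7.
Row 6: attacked by (1,7)→{2,7}; (2,1)→{1,5}; (3,3)→{3,6}; (4,8)→{6,8}; (5,6)→{5,6,7}; (7,2)→{1,2,3}. Safe: 4. Place at column 4.
Row 8: attacked by (1,7)→{7}; (2,1)→{1,7}; (3,3)→{3,8}; (4,8)→{4,8}; (5,6)→{3,6}; (6,4)→{2,4,6}; (7,2)→{1,2,3}. Safe: 5. Place at column 5.
Columns [7, 1, 3, 8, 6, 4, 2, 5], r−c [-6, 1, 0, -4, -1, 2, 5, 3], r+c [8, 3, 6, 12, 11, 10, 9, 13] are all distinct, so no two queens attack.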